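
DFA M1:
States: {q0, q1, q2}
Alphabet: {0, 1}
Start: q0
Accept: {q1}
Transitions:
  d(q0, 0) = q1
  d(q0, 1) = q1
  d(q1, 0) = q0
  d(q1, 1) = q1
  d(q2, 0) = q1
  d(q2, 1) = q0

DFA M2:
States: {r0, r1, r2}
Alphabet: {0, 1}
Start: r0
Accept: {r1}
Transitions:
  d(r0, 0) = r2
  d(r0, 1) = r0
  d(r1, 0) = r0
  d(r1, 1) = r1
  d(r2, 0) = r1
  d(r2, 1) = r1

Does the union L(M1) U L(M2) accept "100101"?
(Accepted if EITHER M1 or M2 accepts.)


M1: final=q1 accepted=True
M2: final=r0 accepted=False

Yes, union accepts


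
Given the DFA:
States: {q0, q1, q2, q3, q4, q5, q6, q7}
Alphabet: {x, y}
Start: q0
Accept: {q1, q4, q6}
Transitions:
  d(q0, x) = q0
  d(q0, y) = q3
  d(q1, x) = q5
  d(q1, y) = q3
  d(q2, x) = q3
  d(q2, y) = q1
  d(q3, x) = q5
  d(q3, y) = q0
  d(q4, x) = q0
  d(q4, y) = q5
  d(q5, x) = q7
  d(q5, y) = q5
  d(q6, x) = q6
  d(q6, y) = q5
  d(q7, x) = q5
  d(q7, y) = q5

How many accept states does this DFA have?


Accept states listed: {q1, q4, q6}
Counting: q1(1) q4(2) q6(3)

3


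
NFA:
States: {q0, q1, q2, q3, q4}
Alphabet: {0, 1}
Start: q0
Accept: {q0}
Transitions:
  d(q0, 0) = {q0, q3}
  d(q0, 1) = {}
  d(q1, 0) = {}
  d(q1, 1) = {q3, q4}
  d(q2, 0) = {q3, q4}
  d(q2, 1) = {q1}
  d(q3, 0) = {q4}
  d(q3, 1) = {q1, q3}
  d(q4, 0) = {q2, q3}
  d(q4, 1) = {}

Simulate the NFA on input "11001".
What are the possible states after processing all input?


Start: {q0}
  --1--> {}
  --1--> {}
  --0--> {}
  --0--> {}
  --1--> {}

{} (empty set, no valid transitions)


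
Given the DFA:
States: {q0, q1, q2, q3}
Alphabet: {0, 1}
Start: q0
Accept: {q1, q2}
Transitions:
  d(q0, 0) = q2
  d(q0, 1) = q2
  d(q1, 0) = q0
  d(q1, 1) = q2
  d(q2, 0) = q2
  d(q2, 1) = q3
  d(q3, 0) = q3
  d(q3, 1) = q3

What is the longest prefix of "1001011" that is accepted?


Run the DFA, marking each prefix where the state is accepting:
  "" -> q0 [reject]
  "1" -> q2 [accept]
  "10" -> q2 [accept]
  "100" -> q2 [accept]
  "1001" -> q3 [reject]
  "10010" -> q3 [reject]
  "100101" -> q3 [reject]
  "1001011" -> q3 [reject]

"100"


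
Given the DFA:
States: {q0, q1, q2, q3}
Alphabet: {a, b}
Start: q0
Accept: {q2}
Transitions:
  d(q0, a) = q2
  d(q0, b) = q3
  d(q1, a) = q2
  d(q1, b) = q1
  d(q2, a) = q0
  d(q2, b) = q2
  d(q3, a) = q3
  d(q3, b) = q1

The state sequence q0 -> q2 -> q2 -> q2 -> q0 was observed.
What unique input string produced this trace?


Trace back each transition to find the symbol:
  q0 --[a]--> q2
  q2 --[b]--> q2
  q2 --[b]--> q2
  q2 --[a]--> q0

"abba"


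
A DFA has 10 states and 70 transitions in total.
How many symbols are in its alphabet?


Each state has exactly one transition per symbol.
|alphabet| = transitions / states = 70 / 10 = 7

7


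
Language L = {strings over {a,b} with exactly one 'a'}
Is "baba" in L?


count('a') = 2

No, "baba" is not in L


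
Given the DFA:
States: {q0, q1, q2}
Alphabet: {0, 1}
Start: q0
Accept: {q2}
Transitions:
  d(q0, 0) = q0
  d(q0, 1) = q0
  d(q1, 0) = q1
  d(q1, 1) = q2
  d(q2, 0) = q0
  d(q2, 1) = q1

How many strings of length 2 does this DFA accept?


Enumerating all length-2 strings:
  "00" -> q0 [reject]
  "01" -> q0 [reject]
  "10" -> q0 [reject]
  "11" -> q0 [reject]

0 out of 4


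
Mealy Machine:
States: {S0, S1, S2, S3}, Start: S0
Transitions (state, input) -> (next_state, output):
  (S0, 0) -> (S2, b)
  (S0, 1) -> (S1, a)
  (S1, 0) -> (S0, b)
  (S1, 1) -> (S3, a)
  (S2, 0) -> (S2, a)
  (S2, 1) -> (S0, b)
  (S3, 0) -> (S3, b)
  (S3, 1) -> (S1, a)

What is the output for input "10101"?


Step-by-step:
  (S0, 1) -> (S1, a)
  (S1, 0) -> (S0, b)
  (S0, 1) -> (S1, a)
  (S1, 0) -> (S0, b)
  (S0, 1) -> (S1, a)

"ababa"


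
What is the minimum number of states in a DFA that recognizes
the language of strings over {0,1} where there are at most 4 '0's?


States: count = 0, 1, ..., 4 (all accepting; 5 states), plus a dead state for count > 4.
Total: 5 + 1 = 6.

6


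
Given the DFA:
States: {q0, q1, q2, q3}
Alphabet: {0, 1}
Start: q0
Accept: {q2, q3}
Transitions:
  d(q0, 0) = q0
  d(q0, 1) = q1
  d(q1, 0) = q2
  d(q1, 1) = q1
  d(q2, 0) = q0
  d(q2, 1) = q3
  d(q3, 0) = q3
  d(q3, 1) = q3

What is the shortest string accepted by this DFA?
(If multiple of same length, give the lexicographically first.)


BFS by string length (lex-first path to each state shown):
  len 0: q0<-""
  len 1: q0<-"0", q1<-"1"
  len 2: q0<-"00", q1<-"01", q2<-"10"
Found accept state at length 2.

"10"


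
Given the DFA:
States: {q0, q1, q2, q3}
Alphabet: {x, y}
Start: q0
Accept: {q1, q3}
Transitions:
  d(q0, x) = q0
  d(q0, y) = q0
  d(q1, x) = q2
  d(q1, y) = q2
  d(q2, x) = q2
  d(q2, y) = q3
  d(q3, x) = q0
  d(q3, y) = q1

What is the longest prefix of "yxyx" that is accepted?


Run the DFA, marking each prefix where the state is accepting:
  "" -> q0 [reject]
  "y" -> q0 [reject]
  "yx" -> q0 [reject]
  "yxy" -> q0 [reject]
  "yxyx" -> q0 [reject]

No prefix is accepted


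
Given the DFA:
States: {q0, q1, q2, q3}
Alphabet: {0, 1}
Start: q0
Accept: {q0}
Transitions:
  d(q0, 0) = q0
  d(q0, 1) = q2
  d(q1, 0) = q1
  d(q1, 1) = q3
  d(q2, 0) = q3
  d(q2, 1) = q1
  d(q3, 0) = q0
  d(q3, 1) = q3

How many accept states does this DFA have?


Accept states listed: {q0}
Counting: q0(1)

1


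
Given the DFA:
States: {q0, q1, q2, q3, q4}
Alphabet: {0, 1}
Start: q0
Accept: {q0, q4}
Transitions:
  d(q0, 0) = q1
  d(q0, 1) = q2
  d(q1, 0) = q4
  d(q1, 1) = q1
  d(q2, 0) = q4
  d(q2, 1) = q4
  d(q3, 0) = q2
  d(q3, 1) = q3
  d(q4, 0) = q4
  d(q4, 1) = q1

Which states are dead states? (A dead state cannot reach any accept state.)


Forward reachability from each state:
  q0 -> reaches accept state q0 (live)
  q1 -> reaches accept state q4 (live)
  q2 -> reaches accept state q4 (live)
  q3 -> reaches accept state q4 (live)
  q4 -> reaches accept state q4 (live)

None (all states can reach an accept state)


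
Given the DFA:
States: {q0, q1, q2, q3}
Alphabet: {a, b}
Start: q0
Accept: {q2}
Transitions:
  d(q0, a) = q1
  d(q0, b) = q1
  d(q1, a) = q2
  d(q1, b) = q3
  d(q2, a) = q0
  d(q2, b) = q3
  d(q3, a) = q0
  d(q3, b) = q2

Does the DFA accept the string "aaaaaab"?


Trace: q0 -> q1 -> q2 -> q0 -> q1 -> q2 -> q0 -> q1
Final state: q1
Accept states: {q2}

No, rejected (final state q1 is not an accept state)


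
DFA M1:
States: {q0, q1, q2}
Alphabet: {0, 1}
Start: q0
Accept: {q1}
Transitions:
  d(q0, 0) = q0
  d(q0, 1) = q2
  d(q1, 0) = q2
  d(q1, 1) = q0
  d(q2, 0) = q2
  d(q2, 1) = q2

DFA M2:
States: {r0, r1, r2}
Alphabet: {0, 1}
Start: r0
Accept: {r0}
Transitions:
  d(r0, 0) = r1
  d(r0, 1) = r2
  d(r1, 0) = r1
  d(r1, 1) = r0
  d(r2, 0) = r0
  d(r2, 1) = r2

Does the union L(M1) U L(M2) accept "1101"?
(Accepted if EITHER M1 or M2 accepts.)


M1: final=q2 accepted=False
M2: final=r2 accepted=False

No, union rejects (neither accepts)


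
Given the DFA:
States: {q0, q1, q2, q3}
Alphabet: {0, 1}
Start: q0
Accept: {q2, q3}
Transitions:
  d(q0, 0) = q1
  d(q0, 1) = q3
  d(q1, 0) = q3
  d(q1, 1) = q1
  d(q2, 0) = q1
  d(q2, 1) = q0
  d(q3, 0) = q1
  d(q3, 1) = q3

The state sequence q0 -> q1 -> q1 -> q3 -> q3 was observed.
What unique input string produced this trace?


Trace back each transition to find the symbol:
  q0 --[0]--> q1
  q1 --[1]--> q1
  q1 --[0]--> q3
  q3 --[1]--> q3

"0101"


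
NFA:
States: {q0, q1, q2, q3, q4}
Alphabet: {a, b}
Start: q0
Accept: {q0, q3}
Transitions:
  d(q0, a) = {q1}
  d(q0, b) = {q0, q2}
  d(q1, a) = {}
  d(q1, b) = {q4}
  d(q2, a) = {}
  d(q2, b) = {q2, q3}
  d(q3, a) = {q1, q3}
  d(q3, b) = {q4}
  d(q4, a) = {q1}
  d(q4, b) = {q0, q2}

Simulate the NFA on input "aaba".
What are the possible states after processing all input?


Start: {q0}
  --a--> {q1}
  --a--> {}
  --b--> {}
  --a--> {}

{} (empty set, no valid transitions)


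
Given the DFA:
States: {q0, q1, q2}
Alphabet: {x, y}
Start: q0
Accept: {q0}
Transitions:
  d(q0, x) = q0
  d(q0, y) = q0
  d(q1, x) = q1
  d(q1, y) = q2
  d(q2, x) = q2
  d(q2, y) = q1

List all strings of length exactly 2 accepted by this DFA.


All strings of length 2: 4 total
Accepted: 4

"xx", "xy", "yx", "yy"


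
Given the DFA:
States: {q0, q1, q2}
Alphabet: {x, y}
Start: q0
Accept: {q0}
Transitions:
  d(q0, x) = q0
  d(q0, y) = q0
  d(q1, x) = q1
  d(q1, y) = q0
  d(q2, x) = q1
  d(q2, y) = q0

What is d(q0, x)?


Looking up transition d(q0, x)

q0


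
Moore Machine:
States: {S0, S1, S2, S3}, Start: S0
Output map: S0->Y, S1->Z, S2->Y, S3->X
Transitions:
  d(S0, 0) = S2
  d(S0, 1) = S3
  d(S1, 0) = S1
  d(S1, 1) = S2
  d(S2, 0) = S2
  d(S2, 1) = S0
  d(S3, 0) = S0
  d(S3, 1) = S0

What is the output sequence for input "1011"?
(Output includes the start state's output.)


Start: S0 (output Y)
  --1--> S3 (output X)
  --0--> S0 (output Y)
  --1--> S3 (output X)
  --1--> S0 (output Y)

"YXYXY"


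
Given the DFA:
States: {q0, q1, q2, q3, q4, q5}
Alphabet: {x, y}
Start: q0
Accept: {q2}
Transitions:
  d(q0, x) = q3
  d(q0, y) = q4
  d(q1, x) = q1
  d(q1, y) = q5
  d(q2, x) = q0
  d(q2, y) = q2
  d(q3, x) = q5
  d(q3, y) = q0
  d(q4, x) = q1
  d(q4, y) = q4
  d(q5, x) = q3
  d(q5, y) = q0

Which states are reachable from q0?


BFS from q0:
  layer 0: {q0}
  layer 1: {q3, q4}
  layer 2: {q1, q5}

{q0, q1, q3, q4, q5}


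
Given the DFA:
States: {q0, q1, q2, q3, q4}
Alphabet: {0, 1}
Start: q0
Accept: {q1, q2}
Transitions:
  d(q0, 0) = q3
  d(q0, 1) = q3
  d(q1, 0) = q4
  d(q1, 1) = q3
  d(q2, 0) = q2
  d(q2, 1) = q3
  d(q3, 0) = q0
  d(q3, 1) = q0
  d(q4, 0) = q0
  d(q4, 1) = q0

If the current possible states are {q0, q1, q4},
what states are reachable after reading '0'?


Apply transition on '0' from each current state:
  d(q0, 0) = q3
  d(q1, 0) = q4
  d(q4, 0) = q0

{q0, q3, q4}


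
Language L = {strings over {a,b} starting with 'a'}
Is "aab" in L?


first symbol = 'a'

Yes, "aab" is in L


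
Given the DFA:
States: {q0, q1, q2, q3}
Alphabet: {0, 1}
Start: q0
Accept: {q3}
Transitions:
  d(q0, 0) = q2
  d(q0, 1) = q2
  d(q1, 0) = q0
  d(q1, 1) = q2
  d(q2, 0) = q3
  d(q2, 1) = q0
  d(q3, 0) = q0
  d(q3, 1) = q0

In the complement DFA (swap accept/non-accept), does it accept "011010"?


Trace: q0 -> q2 -> q0 -> q2 -> q3 -> q0 -> q2
Final: q2
Original accept: {q3}
Complement: q2 is not in original accept

Yes, complement accepts (original rejects)


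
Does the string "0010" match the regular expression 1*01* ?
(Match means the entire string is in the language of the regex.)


|string| = 4; first = '0'; last = '0'

No, "0010" does not match 1*01*


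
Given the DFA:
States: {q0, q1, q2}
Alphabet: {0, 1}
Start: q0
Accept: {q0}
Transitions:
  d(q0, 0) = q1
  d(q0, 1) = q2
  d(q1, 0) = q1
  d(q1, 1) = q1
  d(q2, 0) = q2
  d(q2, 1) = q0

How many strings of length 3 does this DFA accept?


Enumerating all length-3 strings:
  "000" -> q1 [reject]
  "001" -> q1 [reject]
  "010" -> q1 [reject]
  "011" -> q1 [reject]
  "100" -> q2 [reject]
  "101" -> q0 [accept]
  "110" -> q1 [reject]
  "111" -> q2 [reject]

1 out of 8


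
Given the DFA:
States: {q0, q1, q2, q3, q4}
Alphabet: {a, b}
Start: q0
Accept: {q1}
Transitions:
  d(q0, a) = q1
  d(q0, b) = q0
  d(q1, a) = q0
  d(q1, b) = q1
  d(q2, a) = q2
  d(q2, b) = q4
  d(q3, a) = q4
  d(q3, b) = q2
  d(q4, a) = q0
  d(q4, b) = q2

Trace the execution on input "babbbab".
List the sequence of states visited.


Input: babbbab
d(q0, b) = q0
d(q0, a) = q1
d(q1, b) = q1
d(q1, b) = q1
d(q1, b) = q1
d(q1, a) = q0
d(q0, b) = q0


q0 -> q0 -> q1 -> q1 -> q1 -> q1 -> q0 -> q0


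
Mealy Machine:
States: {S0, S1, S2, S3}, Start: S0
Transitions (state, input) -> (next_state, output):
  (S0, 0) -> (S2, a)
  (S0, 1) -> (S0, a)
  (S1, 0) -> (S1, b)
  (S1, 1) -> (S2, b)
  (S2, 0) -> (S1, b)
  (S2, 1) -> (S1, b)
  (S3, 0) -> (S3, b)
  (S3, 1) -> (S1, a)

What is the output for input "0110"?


Step-by-step:
  (S0, 0) -> (S2, a)
  (S2, 1) -> (S1, b)
  (S1, 1) -> (S2, b)
  (S2, 0) -> (S1, b)

"abbb"


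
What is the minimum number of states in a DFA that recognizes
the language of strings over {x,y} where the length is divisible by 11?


States track (length) mod 11.
Need 11 states: one per remainder 0..10; accept = remainder 0.

11


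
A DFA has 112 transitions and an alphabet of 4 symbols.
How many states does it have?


Each state has exactly one transition per symbol.
states = transitions / |alphabet| = 112 / 4 = 28

28


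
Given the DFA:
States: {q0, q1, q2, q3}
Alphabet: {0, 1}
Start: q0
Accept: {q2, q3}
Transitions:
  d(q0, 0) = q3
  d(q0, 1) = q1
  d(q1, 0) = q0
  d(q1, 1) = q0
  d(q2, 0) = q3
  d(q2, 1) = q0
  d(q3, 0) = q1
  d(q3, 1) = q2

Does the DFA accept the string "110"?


Trace: q0 -> q1 -> q0 -> q3
Final state: q3
Accept states: {q2, q3}

Yes, accepted (final state q3 is an accept state)


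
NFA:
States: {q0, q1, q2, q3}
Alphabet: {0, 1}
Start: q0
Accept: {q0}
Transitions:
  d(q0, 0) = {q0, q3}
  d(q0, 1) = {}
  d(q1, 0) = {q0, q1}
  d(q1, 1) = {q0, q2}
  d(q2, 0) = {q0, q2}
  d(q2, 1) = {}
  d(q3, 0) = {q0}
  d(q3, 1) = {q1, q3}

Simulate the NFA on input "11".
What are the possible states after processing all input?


Start: {q0}
  --1--> {}
  --1--> {}

{} (empty set, no valid transitions)


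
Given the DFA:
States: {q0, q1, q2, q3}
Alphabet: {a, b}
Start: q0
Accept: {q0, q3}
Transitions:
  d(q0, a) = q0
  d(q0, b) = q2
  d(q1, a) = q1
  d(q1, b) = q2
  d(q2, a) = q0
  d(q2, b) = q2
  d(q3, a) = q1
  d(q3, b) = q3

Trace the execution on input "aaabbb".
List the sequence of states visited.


Input: aaabbb
d(q0, a) = q0
d(q0, a) = q0
d(q0, a) = q0
d(q0, b) = q2
d(q2, b) = q2
d(q2, b) = q2


q0 -> q0 -> q0 -> q0 -> q2 -> q2 -> q2


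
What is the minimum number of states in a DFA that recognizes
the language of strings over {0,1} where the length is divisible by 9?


States track (length) mod 9.
Need 9 states: one per remainder 0..8; accept = remainder 0.

9


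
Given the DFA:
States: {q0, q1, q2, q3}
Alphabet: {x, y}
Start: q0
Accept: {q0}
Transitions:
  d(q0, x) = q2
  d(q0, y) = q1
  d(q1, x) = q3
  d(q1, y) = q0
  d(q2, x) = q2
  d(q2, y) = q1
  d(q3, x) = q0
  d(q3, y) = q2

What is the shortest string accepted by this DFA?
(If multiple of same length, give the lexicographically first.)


BFS by string length (lex-first path to each state shown):
  len 0: q0<-""
Found accept state at length 0.

"" (empty string)


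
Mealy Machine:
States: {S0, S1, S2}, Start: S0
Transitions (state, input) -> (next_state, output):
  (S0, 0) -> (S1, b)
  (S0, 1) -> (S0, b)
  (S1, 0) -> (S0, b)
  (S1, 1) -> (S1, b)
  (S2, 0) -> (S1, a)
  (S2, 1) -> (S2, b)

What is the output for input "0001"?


Step-by-step:
  (S0, 0) -> (S1, b)
  (S1, 0) -> (S0, b)
  (S0, 0) -> (S1, b)
  (S1, 1) -> (S1, b)

"bbbb"


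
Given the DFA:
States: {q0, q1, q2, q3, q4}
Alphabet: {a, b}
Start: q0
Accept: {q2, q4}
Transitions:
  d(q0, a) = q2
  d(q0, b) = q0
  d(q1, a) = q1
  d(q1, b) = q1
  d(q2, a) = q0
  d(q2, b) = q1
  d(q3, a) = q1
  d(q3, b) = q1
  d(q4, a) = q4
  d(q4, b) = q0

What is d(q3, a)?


Looking up transition d(q3, a)

q1


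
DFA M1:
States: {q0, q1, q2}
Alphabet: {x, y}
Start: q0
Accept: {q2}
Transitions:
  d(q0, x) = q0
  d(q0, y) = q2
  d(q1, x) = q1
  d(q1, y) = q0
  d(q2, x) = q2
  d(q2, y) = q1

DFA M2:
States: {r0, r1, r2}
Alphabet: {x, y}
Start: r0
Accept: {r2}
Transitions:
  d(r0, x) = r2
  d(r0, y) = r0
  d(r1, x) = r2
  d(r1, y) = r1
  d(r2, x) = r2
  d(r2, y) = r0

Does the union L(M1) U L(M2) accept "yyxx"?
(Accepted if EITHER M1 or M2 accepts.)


M1: final=q1 accepted=False
M2: final=r2 accepted=True

Yes, union accepts


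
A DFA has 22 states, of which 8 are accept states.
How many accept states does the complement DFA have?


Complement swaps accept and non-accept states.
22 - 8 = 14

14


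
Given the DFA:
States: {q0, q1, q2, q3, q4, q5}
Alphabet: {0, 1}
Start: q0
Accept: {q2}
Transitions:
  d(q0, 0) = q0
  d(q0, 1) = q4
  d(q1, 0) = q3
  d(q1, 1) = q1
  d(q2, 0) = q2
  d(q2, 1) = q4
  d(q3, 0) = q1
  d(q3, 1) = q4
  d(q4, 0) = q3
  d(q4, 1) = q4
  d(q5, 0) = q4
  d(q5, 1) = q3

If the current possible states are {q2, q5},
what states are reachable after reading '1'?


Apply transition on '1' from each current state:
  d(q2, 1) = q4
  d(q5, 1) = q3

{q3, q4}


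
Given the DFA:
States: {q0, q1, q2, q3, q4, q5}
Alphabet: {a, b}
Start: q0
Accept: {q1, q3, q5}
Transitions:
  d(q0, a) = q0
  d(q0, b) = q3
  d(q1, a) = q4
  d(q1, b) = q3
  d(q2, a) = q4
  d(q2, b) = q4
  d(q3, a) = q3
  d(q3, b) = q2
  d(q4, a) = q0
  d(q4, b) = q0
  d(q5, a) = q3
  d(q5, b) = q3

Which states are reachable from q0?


BFS from q0:
  layer 0: {q0}
  layer 1: {q3}
  layer 2: {q2}
  layer 3: {q4}

{q0, q2, q3, q4}


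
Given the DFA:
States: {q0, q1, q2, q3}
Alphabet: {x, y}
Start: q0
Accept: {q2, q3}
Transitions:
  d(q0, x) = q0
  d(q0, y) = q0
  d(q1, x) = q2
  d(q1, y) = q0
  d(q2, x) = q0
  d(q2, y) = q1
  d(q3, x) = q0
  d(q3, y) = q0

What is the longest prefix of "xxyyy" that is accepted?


Run the DFA, marking each prefix where the state is accepting:
  "" -> q0 [reject]
  "x" -> q0 [reject]
  "xx" -> q0 [reject]
  "xxy" -> q0 [reject]
  "xxyy" -> q0 [reject]
  "xxyyy" -> q0 [reject]

No prefix is accepted


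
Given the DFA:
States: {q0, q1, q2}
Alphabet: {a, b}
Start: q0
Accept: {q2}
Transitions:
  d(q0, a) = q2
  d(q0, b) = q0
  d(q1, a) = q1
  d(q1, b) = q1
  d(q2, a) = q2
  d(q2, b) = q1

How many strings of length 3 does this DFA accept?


Enumerating all length-3 strings:
  "aaa" -> q2 [accept]
  "aab" -> q1 [reject]
  "aba" -> q1 [reject]
  "abb" -> q1 [reject]
  "baa" -> q2 [accept]
  "bab" -> q1 [reject]
  "bba" -> q2 [accept]
  "bbb" -> q0 [reject]

3 out of 8


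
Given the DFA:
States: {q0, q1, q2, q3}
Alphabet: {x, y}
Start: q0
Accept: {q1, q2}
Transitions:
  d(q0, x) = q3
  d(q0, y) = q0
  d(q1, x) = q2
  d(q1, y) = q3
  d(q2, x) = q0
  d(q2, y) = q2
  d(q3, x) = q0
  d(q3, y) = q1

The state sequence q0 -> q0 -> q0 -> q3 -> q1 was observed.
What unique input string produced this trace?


Trace back each transition to find the symbol:
  q0 --[y]--> q0
  q0 --[y]--> q0
  q0 --[x]--> q3
  q3 --[y]--> q1

"yyxy"


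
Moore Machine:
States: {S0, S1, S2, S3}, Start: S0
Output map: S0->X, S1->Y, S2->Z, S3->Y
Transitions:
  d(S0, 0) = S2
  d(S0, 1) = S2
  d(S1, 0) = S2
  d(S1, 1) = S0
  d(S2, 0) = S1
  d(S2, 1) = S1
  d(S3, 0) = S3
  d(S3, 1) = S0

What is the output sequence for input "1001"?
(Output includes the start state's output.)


Start: S0 (output X)
  --1--> S2 (output Z)
  --0--> S1 (output Y)
  --0--> S2 (output Z)
  --1--> S1 (output Y)

"XZYZY"


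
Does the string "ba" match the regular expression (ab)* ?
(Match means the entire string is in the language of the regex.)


|string| = 2; first = 'b'; last = 'a'

No, "ba" does not match (ab)*


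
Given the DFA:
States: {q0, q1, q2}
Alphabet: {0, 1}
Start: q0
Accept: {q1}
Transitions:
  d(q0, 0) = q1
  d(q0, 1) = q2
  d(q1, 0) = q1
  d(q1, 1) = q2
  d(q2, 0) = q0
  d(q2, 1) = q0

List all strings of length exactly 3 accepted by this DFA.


All strings of length 3: 8 total
Accepted: 3

"000", "100", "110"


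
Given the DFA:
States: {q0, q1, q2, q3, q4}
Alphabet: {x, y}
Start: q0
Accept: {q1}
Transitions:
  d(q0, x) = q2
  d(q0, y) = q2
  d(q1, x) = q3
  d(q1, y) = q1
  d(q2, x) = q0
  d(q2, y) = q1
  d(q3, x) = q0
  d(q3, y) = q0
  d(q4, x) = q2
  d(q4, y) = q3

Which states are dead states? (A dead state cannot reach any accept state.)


Forward reachability from each state:
  q0 -> reaches accept state q1 (live)
  q1 -> reaches accept state q1 (live)
  q2 -> reaches accept state q1 (live)
  q3 -> reaches accept state q1 (live)
  q4 -> reaches accept state q1 (live)

None (all states can reach an accept state)


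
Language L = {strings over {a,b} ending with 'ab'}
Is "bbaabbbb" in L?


last two symbols = 'bb'

No, "bbaabbbb" is not in L


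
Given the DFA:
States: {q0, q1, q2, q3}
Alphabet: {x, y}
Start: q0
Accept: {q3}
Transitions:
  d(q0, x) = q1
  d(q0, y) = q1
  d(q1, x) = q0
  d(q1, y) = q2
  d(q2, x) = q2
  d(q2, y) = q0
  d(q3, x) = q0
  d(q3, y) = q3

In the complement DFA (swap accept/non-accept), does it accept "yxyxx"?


Trace: q0 -> q1 -> q0 -> q1 -> q0 -> q1
Final: q1
Original accept: {q3}
Complement: q1 is not in original accept

Yes, complement accepts (original rejects)


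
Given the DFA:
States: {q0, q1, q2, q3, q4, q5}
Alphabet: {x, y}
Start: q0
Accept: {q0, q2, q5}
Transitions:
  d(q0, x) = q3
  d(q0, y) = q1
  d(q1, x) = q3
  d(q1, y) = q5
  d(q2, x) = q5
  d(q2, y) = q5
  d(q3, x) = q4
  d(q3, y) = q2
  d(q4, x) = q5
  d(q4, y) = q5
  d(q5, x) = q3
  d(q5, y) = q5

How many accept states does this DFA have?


Accept states listed: {q0, q2, q5}
Counting: q0(1) q2(2) q5(3)

3


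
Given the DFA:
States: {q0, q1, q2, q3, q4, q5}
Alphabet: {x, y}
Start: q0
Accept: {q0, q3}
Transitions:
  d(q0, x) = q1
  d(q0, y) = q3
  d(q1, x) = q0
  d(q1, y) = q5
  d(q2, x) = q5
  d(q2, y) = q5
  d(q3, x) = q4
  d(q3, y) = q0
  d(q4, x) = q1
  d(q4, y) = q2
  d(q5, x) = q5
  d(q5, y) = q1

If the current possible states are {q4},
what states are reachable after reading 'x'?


Apply transition on 'x' from each current state:
  d(q4, x) = q1

{q1}


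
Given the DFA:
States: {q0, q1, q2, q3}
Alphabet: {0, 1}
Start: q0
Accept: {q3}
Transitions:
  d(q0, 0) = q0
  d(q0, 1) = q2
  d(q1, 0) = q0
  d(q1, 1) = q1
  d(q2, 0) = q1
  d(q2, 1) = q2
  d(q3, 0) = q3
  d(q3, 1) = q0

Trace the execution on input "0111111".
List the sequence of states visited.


Input: 0111111
d(q0, 0) = q0
d(q0, 1) = q2
d(q2, 1) = q2
d(q2, 1) = q2
d(q2, 1) = q2
d(q2, 1) = q2
d(q2, 1) = q2


q0 -> q0 -> q2 -> q2 -> q2 -> q2 -> q2 -> q2


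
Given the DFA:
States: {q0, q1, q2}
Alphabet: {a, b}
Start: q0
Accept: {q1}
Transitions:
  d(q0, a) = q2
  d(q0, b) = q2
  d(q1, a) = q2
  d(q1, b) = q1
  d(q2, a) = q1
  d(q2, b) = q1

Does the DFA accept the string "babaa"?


Trace: q0 -> q2 -> q1 -> q1 -> q2 -> q1
Final state: q1
Accept states: {q1}

Yes, accepted (final state q1 is an accept state)


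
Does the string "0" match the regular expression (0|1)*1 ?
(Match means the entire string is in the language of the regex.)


|string| = 1; first = '0'; last = '0'

No, "0" does not match (0|1)*1


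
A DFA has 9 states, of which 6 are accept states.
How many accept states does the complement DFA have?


Complement swaps accept and non-accept states.
9 - 6 = 3

3


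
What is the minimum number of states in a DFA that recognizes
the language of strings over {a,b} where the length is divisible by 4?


States track (length) mod 4.
Need 4 states: one per remainder 0..3; accept = remainder 0.

4


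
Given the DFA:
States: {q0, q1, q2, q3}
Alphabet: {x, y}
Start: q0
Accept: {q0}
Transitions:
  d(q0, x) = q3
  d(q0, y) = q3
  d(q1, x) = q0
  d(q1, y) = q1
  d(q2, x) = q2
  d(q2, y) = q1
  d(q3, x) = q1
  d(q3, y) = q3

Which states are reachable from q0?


BFS from q0:
  layer 0: {q0}
  layer 1: {q3}
  layer 2: {q1}

{q0, q1, q3}


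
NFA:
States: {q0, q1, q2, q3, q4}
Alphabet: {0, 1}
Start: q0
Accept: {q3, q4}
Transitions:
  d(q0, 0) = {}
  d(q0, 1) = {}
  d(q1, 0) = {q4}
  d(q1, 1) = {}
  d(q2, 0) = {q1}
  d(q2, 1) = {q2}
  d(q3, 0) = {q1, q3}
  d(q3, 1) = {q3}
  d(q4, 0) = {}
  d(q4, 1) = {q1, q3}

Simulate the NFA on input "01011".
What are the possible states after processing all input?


Start: {q0}
  --0--> {}
  --1--> {}
  --0--> {}
  --1--> {}
  --1--> {}

{} (empty set, no valid transitions)


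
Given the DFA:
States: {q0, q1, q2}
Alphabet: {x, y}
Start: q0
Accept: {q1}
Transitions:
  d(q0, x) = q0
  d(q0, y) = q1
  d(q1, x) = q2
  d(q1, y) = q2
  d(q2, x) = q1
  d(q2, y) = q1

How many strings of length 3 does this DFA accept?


Enumerating all length-3 strings:
  "xxx" -> q0 [reject]
  "xxy" -> q1 [accept]
  "xyx" -> q2 [reject]
  "xyy" -> q2 [reject]
  "yxx" -> q1 [accept]
  "yxy" -> q1 [accept]
  "yyx" -> q1 [accept]
  "yyy" -> q1 [accept]

5 out of 8


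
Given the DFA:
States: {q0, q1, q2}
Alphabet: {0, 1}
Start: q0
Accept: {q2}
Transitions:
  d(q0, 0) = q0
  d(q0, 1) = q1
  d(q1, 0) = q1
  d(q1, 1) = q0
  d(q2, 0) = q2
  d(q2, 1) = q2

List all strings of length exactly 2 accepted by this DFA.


All strings of length 2: 4 total
Accepted: 0

None


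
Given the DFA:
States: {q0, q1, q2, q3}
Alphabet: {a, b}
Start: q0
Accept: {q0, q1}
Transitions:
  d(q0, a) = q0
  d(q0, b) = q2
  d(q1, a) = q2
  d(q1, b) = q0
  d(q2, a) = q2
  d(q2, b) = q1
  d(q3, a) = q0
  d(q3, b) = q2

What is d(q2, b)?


Looking up transition d(q2, b)

q1


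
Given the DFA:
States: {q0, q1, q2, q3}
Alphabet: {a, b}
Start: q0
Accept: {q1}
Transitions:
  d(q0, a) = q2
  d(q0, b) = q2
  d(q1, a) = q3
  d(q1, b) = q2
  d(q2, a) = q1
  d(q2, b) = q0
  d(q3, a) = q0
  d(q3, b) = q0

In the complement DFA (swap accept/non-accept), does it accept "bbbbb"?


Trace: q0 -> q2 -> q0 -> q2 -> q0 -> q2
Final: q2
Original accept: {q1}
Complement: q2 is not in original accept

Yes, complement accepts (original rejects)


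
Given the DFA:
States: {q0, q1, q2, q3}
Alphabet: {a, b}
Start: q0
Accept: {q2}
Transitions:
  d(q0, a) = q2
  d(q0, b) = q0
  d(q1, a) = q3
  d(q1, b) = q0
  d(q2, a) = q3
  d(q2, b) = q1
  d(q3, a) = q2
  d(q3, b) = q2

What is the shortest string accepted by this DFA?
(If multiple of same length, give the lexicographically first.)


BFS by string length (lex-first path to each state shown):
  len 0: q0<-""
  len 1: q0<-"b", q2<-"a"
Found accept state at length 1.

"a"


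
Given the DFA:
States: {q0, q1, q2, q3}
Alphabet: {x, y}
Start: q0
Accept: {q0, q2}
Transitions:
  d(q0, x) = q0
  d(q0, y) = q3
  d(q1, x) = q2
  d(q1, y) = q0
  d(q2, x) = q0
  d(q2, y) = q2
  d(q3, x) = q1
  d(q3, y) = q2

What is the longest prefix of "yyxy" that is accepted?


Run the DFA, marking each prefix where the state is accepting:
  "" -> q0 [accept]
  "y" -> q3 [reject]
  "yy" -> q2 [accept]
  "yyx" -> q0 [accept]
  "yyxy" -> q3 [reject]

"yyx"


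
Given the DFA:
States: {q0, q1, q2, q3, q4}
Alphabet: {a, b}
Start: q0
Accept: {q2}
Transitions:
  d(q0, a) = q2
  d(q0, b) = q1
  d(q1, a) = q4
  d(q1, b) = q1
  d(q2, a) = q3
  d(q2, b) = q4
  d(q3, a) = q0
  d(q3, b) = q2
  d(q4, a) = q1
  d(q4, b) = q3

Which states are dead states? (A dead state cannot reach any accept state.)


Forward reachability from each state:
  q0 -> reaches accept state q2 (live)
  q1 -> reaches accept state q2 (live)
  q2 -> reaches accept state q2 (live)
  q3 -> reaches accept state q2 (live)
  q4 -> reaches accept state q2 (live)

None (all states can reach an accept state)


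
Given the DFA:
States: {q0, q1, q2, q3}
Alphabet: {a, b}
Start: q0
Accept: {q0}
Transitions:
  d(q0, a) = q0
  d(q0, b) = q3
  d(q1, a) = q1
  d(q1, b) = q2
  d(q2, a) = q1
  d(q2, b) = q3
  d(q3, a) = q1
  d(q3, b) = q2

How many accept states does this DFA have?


Accept states listed: {q0}
Counting: q0(1)

1


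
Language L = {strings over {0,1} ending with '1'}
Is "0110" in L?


last symbol = '0'

No, "0110" is not in L


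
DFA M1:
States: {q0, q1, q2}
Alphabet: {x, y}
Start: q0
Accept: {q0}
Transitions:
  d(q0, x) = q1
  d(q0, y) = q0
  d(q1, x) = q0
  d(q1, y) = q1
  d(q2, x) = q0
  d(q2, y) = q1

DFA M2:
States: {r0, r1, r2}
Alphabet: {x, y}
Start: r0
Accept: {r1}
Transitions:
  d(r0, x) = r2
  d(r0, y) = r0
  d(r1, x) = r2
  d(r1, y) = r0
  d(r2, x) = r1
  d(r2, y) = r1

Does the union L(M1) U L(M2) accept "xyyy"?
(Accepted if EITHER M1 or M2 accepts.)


M1: final=q1 accepted=False
M2: final=r0 accepted=False

No, union rejects (neither accepts)


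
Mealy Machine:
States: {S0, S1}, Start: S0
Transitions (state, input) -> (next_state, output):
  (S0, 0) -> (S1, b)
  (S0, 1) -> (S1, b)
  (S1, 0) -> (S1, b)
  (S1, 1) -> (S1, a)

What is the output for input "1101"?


Step-by-step:
  (S0, 1) -> (S1, b)
  (S1, 1) -> (S1, a)
  (S1, 0) -> (S1, b)
  (S1, 1) -> (S1, a)

"baba"


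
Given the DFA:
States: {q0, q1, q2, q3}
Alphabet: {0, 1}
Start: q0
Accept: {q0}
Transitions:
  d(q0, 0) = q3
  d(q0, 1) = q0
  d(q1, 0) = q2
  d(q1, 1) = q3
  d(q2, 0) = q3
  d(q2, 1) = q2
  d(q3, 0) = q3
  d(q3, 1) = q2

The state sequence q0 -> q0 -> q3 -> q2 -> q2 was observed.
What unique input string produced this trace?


Trace back each transition to find the symbol:
  q0 --[1]--> q0
  q0 --[0]--> q3
  q3 --[1]--> q2
  q2 --[1]--> q2

"1011"


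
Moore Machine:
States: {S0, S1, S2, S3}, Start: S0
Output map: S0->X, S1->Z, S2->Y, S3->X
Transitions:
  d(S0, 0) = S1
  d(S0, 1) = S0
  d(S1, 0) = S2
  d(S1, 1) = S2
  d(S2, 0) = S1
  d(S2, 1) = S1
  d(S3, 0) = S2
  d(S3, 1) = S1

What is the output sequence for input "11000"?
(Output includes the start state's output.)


Start: S0 (output X)
  --1--> S0 (output X)
  --1--> S0 (output X)
  --0--> S1 (output Z)
  --0--> S2 (output Y)
  --0--> S1 (output Z)

"XXXZYZ"


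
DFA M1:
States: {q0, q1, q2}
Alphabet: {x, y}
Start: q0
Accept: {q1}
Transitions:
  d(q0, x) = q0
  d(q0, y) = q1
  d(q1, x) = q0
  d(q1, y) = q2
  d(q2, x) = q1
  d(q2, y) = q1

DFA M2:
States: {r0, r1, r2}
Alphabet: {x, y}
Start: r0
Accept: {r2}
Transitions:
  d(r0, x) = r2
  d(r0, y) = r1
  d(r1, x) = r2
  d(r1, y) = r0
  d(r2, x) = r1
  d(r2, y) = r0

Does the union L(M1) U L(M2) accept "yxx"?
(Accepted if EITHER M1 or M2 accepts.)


M1: final=q0 accepted=False
M2: final=r1 accepted=False

No, union rejects (neither accepts)


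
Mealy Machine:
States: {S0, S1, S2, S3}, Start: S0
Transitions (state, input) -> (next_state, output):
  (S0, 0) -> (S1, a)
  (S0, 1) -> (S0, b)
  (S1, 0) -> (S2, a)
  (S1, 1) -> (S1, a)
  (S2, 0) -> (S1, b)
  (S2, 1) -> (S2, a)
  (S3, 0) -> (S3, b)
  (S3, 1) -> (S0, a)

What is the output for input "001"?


Step-by-step:
  (S0, 0) -> (S1, a)
  (S1, 0) -> (S2, a)
  (S2, 1) -> (S2, a)

"aaa"


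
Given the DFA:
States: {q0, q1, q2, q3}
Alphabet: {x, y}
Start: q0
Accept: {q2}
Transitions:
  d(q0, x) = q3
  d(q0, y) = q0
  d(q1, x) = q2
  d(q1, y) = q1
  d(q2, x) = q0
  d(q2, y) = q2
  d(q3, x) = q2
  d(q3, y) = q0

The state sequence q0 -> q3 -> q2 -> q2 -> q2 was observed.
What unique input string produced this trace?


Trace back each transition to find the symbol:
  q0 --[x]--> q3
  q3 --[x]--> q2
  q2 --[y]--> q2
  q2 --[y]--> q2

"xxyy"


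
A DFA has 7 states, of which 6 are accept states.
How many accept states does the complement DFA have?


Complement swaps accept and non-accept states.
7 - 6 = 1

1


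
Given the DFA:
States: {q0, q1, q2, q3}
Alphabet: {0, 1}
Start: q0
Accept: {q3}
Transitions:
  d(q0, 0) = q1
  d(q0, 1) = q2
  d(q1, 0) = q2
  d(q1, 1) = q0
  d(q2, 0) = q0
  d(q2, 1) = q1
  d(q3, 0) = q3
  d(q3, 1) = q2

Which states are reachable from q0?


BFS from q0:
  layer 0: {q0}
  layer 1: {q1, q2}

{q0, q1, q2}


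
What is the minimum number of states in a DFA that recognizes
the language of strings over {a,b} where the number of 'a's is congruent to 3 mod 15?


States track (count of 'a') mod 15.
Need 15 states: one per remainder 0..14; accept = remainder 3.

15


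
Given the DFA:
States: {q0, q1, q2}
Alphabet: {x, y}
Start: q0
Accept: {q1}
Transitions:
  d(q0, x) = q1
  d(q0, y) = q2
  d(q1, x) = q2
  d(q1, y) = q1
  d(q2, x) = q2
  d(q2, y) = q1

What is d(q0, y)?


Looking up transition d(q0, y)

q2


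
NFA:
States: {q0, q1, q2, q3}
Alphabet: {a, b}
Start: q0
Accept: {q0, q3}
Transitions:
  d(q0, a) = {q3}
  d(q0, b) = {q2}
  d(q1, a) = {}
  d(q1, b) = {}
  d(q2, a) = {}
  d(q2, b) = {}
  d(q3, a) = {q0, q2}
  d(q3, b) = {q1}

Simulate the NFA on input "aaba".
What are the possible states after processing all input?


Start: {q0}
  --a--> {q3}
  --a--> {q0, q2}
  --b--> {q2}
  --a--> {}

{} (empty set, no valid transitions)


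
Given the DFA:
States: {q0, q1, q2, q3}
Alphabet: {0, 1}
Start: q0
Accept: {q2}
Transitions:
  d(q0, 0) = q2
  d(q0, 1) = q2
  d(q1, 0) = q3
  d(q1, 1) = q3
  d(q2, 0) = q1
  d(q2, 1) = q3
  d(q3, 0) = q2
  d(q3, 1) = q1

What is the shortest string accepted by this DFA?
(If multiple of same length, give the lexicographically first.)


BFS by string length (lex-first path to each state shown):
  len 0: q0<-""
  len 1: q2<-"0"
Found accept state at length 1.

"0"


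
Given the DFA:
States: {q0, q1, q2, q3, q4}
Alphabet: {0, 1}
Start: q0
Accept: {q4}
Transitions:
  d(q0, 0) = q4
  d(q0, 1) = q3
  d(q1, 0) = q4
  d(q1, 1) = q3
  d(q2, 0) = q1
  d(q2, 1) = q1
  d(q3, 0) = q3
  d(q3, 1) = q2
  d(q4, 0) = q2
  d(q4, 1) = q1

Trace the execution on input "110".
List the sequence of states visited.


Input: 110
d(q0, 1) = q3
d(q3, 1) = q2
d(q2, 0) = q1


q0 -> q3 -> q2 -> q1


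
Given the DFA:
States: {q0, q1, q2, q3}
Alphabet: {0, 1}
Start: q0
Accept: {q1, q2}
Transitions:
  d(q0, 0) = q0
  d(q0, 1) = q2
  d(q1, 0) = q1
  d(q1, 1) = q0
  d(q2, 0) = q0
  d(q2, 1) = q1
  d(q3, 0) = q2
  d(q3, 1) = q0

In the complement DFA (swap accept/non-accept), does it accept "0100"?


Trace: q0 -> q0 -> q2 -> q0 -> q0
Final: q0
Original accept: {q1, q2}
Complement: q0 is not in original accept

Yes, complement accepts (original rejects)


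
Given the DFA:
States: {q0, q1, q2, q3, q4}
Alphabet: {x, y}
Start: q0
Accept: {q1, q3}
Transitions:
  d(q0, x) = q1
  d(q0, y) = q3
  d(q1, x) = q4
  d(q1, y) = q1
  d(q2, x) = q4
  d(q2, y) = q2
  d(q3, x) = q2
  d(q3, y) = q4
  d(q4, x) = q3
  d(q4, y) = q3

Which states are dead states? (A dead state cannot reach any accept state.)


Forward reachability from each state:
  q0 -> reaches accept state q1 (live)
  q1 -> reaches accept state q1 (live)
  q2 -> reaches accept state q3 (live)
  q3 -> reaches accept state q3 (live)
  q4 -> reaches accept state q3 (live)

None (all states can reach an accept state)


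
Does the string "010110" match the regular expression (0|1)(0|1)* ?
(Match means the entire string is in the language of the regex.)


|string| = 6; first = '0'; last = '0'

Yes, "010110" matches (0|1)(0|1)*


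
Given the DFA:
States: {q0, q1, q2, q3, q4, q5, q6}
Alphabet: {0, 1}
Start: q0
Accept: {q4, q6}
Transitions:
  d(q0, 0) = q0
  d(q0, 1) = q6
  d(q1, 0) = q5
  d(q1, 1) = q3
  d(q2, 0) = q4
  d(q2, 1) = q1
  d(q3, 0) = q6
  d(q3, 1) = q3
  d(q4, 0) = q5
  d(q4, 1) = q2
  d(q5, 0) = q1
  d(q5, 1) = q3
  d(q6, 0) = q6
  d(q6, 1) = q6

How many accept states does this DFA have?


Accept states listed: {q4, q6}
Counting: q4(1) q6(2)

2


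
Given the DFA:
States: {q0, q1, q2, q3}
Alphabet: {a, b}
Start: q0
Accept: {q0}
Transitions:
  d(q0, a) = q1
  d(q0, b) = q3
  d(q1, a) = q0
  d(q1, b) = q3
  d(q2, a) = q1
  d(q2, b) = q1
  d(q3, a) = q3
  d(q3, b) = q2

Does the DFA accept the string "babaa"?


Trace: q0 -> q3 -> q3 -> q2 -> q1 -> q0
Final state: q0
Accept states: {q0}

Yes, accepted (final state q0 is an accept state)


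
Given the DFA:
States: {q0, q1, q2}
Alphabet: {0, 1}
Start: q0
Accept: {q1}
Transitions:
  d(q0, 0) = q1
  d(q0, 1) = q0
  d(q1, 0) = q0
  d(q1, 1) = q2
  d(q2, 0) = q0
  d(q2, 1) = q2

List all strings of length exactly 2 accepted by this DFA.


All strings of length 2: 4 total
Accepted: 1

"10"


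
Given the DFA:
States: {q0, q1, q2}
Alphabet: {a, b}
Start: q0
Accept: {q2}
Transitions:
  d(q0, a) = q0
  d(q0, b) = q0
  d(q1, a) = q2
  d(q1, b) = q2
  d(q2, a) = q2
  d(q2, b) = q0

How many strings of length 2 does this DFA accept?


Enumerating all length-2 strings:
  "aa" -> q0 [reject]
  "ab" -> q0 [reject]
  "ba" -> q0 [reject]
  "bb" -> q0 [reject]

0 out of 4


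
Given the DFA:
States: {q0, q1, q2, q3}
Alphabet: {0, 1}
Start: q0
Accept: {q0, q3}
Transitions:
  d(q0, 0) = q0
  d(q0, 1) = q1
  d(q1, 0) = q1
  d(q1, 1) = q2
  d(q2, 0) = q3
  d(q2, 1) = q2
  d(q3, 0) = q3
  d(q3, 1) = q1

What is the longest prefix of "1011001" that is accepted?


Run the DFA, marking each prefix where the state is accepting:
  "" -> q0 [accept]
  "1" -> q1 [reject]
  "10" -> q1 [reject]
  "101" -> q2 [reject]
  "1011" -> q2 [reject]
  "10110" -> q3 [accept]
  "101100" -> q3 [accept]
  "1011001" -> q1 [reject]

"101100"


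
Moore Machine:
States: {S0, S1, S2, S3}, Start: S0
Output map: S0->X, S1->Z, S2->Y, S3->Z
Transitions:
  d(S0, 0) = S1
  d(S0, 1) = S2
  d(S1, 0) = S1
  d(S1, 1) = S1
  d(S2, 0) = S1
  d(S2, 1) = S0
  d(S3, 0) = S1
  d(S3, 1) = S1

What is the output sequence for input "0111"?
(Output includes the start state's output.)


Start: S0 (output X)
  --0--> S1 (output Z)
  --1--> S1 (output Z)
  --1--> S1 (output Z)
  --1--> S1 (output Z)

"XZZZZ"


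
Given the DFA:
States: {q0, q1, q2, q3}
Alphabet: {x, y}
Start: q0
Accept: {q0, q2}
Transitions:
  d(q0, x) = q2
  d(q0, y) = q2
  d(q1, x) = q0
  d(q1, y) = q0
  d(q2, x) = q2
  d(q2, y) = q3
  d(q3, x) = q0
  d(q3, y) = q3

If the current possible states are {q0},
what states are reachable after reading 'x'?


Apply transition on 'x' from each current state:
  d(q0, x) = q2

{q2}


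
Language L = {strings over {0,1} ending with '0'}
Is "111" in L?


last symbol = '1'

No, "111" is not in L


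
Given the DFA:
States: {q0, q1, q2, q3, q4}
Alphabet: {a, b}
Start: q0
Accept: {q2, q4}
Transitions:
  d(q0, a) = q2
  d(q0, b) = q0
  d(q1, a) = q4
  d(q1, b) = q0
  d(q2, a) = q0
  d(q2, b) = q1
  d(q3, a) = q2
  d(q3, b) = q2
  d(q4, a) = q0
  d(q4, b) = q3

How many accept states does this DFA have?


Accept states listed: {q2, q4}
Counting: q2(1) q4(2)

2


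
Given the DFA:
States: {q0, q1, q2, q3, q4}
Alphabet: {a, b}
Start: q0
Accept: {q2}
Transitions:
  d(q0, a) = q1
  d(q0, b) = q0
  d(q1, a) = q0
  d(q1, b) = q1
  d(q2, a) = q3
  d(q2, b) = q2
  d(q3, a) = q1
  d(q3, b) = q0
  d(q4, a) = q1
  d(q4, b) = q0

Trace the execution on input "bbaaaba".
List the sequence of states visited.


Input: bbaaaba
d(q0, b) = q0
d(q0, b) = q0
d(q0, a) = q1
d(q1, a) = q0
d(q0, a) = q1
d(q1, b) = q1
d(q1, a) = q0


q0 -> q0 -> q0 -> q1 -> q0 -> q1 -> q1 -> q0


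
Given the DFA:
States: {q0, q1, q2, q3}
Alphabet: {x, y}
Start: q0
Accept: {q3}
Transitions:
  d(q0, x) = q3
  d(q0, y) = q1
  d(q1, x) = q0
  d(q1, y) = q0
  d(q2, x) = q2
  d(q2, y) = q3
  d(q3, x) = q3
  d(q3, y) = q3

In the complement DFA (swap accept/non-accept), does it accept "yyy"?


Trace: q0 -> q1 -> q0 -> q1
Final: q1
Original accept: {q3}
Complement: q1 is not in original accept

Yes, complement accepts (original rejects)


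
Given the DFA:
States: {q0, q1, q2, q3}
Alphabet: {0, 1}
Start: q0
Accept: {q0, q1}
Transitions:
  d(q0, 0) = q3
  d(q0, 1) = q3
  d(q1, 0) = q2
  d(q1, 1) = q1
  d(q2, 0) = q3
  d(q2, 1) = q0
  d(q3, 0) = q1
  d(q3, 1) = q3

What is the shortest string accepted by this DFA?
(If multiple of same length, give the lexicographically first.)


BFS by string length (lex-first path to each state shown):
  len 0: q0<-""
Found accept state at length 0.

"" (empty string)


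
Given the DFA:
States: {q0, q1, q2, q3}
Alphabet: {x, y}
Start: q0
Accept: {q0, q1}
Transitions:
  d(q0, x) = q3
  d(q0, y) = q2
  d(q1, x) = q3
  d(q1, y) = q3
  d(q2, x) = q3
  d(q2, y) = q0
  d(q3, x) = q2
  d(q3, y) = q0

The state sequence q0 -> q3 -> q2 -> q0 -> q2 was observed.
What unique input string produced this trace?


Trace back each transition to find the symbol:
  q0 --[x]--> q3
  q3 --[x]--> q2
  q2 --[y]--> q0
  q0 --[y]--> q2

"xxyy"


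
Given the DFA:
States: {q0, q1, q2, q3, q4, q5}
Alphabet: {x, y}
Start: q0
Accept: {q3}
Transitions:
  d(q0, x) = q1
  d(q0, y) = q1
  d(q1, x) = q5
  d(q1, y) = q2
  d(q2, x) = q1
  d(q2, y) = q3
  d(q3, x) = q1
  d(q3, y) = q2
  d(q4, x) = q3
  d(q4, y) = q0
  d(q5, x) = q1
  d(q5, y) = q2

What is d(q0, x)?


Looking up transition d(q0, x)

q1


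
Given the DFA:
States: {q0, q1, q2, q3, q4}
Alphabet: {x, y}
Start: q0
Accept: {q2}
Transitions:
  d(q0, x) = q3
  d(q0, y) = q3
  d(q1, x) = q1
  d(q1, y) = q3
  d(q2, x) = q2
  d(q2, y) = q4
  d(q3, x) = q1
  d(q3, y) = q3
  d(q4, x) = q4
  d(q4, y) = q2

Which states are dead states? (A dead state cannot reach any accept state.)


Forward reachability from each state:
  q0 -> reaches {q0, q1, q3}, no accept state (dead)
  q1 -> reaches {q1, q3}, no accept state (dead)
  q2 -> reaches accept state q2 (live)
  q3 -> reaches {q1, q3}, no accept state (dead)
  q4 -> reaches accept state q2 (live)

{q0, q1, q3}
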